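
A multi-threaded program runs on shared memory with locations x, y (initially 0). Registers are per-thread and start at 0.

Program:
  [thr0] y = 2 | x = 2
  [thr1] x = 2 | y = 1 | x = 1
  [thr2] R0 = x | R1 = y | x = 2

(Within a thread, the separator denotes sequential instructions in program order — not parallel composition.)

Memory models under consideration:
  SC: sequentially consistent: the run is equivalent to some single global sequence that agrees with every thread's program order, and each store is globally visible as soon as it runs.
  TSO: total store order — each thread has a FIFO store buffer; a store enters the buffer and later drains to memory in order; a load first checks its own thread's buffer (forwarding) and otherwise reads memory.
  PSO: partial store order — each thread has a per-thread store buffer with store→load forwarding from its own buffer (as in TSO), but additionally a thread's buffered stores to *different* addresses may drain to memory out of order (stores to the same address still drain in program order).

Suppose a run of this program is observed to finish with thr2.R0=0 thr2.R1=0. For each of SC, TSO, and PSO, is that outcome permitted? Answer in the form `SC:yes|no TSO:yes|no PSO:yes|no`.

outcome vector order: (thr2.R0,thr2.R1)
SC: 8 outcomes — {00, 01, 02, 11, 12, 20, 21, 22}
TSO: 8 outcomes — {00, 01, 02, 11, 12, 20, 21, 22}
PSO: 9 outcomes — {00, 01, 02, 10, 11, 12, 20, 21, 22}
target 00 ∈ {SC,TSO,PSO}

SC:yes TSO:yes PSO:yes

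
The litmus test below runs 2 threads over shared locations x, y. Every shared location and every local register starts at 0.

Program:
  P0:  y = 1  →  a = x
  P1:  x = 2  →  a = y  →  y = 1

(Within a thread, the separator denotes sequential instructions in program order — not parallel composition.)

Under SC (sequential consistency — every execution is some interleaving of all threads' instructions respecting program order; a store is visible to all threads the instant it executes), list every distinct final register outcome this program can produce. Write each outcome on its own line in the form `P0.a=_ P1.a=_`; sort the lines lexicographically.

outcome vector order: (P0.a,P1.a)
|SC outcomes| = 3

P0.a=0 P1.a=1
P0.a=2 P1.a=0
P0.a=2 P1.a=1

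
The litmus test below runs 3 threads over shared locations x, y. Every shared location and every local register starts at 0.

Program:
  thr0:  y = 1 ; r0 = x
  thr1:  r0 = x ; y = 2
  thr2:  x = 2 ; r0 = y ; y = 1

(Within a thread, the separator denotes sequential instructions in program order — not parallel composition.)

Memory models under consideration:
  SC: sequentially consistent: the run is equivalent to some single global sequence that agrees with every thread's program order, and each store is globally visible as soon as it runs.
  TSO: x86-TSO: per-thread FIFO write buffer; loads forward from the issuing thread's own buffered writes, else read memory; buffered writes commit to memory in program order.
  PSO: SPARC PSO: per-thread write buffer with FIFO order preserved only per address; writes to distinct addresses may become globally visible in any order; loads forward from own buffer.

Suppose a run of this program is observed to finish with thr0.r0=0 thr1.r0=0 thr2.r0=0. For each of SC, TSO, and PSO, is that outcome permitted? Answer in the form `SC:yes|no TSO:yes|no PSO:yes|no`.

outcome vector order: (thr0.r0,thr1.r0,thr2.r0)
[SC] allowed = {0/0/1, 0/0/2, 0/2/1, 0/2/2, 2/0/0, 2/0/1, 2/0/2, 2/2/0, 2/2/1, 2/2/2}
[TSO] allowed = {0/0/0, 0/0/1, 0/0/2, 0/2/0, 0/2/1, 0/2/2, 2/0/0, 2/0/1, 2/0/2, 2/2/0, 2/2/1, 2/2/2}
[PSO] allowed = {0/0/0, 0/0/1, 0/0/2, 0/2/0, 0/2/1, 0/2/2, 2/0/0, 2/0/1, 2/0/2, 2/2/0, 2/2/1, 2/2/2}
target 0/0/0 ∈ {TSO,PSO}

SC:no TSO:yes PSO:yes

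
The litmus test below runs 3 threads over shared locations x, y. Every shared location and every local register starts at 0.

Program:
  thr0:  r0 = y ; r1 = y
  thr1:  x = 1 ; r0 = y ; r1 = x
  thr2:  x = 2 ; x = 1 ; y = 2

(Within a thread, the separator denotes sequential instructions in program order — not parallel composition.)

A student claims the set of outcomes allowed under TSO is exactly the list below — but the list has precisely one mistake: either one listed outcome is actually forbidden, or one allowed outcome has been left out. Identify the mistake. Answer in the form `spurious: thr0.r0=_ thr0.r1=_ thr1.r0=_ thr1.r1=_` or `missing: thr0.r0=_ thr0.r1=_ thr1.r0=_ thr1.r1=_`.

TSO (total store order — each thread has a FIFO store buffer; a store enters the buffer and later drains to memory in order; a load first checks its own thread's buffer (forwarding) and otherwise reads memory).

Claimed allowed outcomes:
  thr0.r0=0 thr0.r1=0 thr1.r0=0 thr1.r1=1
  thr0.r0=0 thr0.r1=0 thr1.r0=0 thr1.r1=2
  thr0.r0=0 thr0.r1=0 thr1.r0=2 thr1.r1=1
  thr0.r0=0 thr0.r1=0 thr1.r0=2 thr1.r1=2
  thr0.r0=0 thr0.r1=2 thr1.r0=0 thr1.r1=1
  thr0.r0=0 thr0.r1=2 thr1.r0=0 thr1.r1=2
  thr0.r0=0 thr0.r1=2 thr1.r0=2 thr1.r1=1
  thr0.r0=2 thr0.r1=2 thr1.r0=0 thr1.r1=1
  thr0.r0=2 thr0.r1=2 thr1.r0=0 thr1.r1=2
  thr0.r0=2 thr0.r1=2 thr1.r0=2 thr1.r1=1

outcome vector order: (thr0.r0,thr0.r1,thr1.r0,thr1.r1)
TSO: 9 outcomes — {<0 0 0 1> <0 0 0 2> <0 0 2 1> <0 2 0 1> <0 2 0 2> <0 2 2 1> <2 2 0 1> <2 2 0 2> <2 2 2 1>}
claimed∖TSO = {<0 0 2 2>}

spurious: thr0.r0=0 thr0.r1=0 thr1.r0=2 thr1.r1=2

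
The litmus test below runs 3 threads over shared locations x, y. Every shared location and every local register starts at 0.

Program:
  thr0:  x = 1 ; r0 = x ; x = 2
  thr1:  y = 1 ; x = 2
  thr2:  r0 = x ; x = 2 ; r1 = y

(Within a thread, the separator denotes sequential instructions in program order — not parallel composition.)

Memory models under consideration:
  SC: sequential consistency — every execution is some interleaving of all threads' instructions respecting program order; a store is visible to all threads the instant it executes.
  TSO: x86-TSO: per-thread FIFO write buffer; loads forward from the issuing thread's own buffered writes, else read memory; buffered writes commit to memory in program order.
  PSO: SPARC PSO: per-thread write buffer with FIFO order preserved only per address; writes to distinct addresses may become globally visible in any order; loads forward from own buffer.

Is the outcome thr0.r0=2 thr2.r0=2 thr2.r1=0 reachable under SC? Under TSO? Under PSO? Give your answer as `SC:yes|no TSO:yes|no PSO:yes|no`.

SC:no TSO:no PSO:yes

outcome vector order: (thr0.r0,thr2.r0,thr2.r1)
SC: 11 outcomes — {100, 101, 110, 111, 120, 121, 200, 201, 210, 211, 221}
TSO: 11 outcomes — {100, 101, 110, 111, 120, 121, 200, 201, 210, 211, 221}
PSO: 12 outcomes — {100, 101, 110, 111, 120, 121, 200, 201, 210, 211, 220, 221}
target 220 ∈ {PSO}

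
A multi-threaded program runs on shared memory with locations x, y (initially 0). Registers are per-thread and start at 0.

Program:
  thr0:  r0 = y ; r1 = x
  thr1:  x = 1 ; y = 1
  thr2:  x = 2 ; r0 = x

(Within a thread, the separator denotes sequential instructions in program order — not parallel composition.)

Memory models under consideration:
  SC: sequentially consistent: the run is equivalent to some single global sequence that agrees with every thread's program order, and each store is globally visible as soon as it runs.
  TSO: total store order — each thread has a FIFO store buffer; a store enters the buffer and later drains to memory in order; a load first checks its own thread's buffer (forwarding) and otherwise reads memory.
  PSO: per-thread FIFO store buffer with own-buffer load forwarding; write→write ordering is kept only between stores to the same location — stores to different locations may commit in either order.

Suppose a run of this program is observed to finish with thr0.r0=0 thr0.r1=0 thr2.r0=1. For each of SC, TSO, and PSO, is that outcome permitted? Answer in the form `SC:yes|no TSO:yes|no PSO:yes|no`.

SC:yes TSO:yes PSO:yes

outcome vector order: (thr0.r0,thr0.r1,thr2.r0)
[SC] allowed = {(0,0,1) (0,0,2) (0,1,1) (0,1,2) (0,2,1) (0,2,2) (1,1,1) (1,1,2) (1,2,2)}
[TSO] allowed = {(0,0,1) (0,0,2) (0,1,1) (0,1,2) (0,2,1) (0,2,2) (1,1,1) (1,1,2) (1,2,2)}
[PSO] allowed = {(0,0,1) (0,0,2) (0,1,1) (0,1,2) (0,2,1) (0,2,2) (1,0,1) (1,0,2) (1,1,1) (1,1,2) (1,2,1) (1,2,2)}
target (0,0,1) ∈ {SC,TSO,PSO}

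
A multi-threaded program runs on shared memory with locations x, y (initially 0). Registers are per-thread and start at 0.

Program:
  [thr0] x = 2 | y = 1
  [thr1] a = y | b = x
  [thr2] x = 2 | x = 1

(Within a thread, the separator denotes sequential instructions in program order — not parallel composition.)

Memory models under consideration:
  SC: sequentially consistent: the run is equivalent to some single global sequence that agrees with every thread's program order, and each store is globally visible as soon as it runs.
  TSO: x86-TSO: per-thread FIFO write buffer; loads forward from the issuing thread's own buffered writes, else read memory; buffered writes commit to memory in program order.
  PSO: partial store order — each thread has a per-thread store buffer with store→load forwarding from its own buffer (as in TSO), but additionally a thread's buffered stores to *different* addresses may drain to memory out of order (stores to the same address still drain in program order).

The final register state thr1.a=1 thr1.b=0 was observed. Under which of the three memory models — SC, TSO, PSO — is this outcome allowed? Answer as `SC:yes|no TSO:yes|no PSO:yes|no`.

outcome vector order: (thr1.a,thr1.b)
[SC] allowed = {0/0 0/1 0/2 1/1 1/2}
[TSO] allowed = {0/0 0/1 0/2 1/1 1/2}
[PSO] allowed = {0/0 0/1 0/2 1/0 1/1 1/2}
target 1/0 ∈ {PSO}

SC:no TSO:no PSO:yes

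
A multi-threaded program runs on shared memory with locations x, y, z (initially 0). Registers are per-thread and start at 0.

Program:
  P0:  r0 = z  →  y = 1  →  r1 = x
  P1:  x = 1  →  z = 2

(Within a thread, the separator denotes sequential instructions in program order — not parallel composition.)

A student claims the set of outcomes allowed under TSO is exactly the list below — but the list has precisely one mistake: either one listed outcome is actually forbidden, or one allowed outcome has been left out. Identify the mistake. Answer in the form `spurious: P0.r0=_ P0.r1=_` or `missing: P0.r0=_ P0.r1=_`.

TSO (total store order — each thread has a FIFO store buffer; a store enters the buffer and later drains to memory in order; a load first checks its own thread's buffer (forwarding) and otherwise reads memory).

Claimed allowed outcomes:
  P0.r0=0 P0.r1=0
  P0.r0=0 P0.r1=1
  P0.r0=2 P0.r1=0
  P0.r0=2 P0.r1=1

outcome vector order: (P0.r0,P0.r1)
[TSO] allowed = {(0,0) (0,1) (2,1)}
claimed∖TSO = {(2,0)}

spurious: P0.r0=2 P0.r1=0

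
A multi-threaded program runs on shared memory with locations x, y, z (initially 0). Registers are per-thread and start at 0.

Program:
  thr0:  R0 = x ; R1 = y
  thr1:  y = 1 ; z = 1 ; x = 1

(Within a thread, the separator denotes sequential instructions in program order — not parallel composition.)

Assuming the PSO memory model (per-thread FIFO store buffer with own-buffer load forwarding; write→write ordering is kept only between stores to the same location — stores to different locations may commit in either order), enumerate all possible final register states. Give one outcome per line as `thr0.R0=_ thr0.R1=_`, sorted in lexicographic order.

thr0.R0=0 thr0.R1=0
thr0.R0=0 thr0.R1=1
thr0.R0=1 thr0.R1=0
thr0.R0=1 thr0.R1=1

outcome vector order: (thr0.R0,thr0.R1)
|PSO outcomes| = 4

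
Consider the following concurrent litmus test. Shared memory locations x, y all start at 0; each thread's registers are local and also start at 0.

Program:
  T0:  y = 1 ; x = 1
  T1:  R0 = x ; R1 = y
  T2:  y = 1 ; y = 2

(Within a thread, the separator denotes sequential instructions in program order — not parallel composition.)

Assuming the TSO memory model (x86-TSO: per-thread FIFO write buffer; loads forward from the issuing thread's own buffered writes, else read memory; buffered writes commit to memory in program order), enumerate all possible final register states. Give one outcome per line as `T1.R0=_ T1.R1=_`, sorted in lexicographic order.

outcome vector order: (T1.R0,T1.R1)
|TSO outcomes| = 5

T1.R0=0 T1.R1=0
T1.R0=0 T1.R1=1
T1.R0=0 T1.R1=2
T1.R0=1 T1.R1=1
T1.R0=1 T1.R1=2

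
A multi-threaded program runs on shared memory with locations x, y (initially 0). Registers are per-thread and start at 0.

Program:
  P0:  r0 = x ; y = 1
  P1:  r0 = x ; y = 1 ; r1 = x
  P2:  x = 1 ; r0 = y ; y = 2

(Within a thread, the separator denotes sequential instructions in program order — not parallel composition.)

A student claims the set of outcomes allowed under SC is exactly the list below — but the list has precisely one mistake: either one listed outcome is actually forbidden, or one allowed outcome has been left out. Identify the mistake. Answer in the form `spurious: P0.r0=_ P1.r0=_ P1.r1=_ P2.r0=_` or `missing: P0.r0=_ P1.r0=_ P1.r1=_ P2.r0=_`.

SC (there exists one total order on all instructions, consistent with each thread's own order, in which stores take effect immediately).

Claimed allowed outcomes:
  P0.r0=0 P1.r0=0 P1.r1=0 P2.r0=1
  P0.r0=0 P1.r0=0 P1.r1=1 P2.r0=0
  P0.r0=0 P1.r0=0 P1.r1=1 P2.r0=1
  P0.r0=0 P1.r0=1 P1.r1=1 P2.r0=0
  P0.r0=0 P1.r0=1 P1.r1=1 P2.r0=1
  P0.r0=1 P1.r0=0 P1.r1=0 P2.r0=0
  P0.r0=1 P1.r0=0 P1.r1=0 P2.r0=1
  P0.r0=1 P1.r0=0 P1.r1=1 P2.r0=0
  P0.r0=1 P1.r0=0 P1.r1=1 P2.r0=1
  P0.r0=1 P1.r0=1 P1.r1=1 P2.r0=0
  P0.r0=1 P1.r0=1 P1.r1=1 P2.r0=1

outcome vector order: (P0.r0,P1.r0,P1.r1,P2.r0)
[SC] allowed = {<0 0 0 1>; <0 0 1 0>; <0 0 1 1>; <0 1 1 0>; <0 1 1 1>; <1 0 0 1>; <1 0 1 0>; <1 0 1 1>; <1 1 1 0>; <1 1 1 1>}
claimed∖SC = {<1 0 0 0>}

spurious: P0.r0=1 P1.r0=0 P1.r1=0 P2.r0=0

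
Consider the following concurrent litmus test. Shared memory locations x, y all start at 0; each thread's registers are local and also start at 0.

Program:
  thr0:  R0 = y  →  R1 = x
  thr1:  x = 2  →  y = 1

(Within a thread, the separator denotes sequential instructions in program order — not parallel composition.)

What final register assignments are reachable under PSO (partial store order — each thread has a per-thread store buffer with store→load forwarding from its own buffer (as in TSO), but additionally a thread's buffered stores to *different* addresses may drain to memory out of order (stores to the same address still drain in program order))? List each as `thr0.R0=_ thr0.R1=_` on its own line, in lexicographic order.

outcome vector order: (thr0.R0,thr0.R1)
|PSO outcomes| = 4

thr0.R0=0 thr0.R1=0
thr0.R0=0 thr0.R1=2
thr0.R0=1 thr0.R1=0
thr0.R0=1 thr0.R1=2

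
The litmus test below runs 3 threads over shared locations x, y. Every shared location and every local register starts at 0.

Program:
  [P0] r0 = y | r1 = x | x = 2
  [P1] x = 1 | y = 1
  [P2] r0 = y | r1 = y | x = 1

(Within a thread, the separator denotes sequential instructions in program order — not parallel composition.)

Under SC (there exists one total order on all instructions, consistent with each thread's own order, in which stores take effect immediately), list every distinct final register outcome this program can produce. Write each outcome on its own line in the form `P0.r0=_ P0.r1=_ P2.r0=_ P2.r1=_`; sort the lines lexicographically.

P0.r0=0 P0.r1=0 P2.r0=0 P2.r1=0
P0.r0=0 P0.r1=0 P2.r0=0 P2.r1=1
P0.r0=0 P0.r1=0 P2.r0=1 P2.r1=1
P0.r0=0 P0.r1=1 P2.r0=0 P2.r1=0
P0.r0=0 P0.r1=1 P2.r0=0 P2.r1=1
P0.r0=0 P0.r1=1 P2.r0=1 P2.r1=1
P0.r0=1 P0.r1=1 P2.r0=0 P2.r1=0
P0.r0=1 P0.r1=1 P2.r0=0 P2.r1=1
P0.r0=1 P0.r1=1 P2.r0=1 P2.r1=1

outcome vector order: (P0.r0,P0.r1,P2.r0,P2.r1)
|SC outcomes| = 9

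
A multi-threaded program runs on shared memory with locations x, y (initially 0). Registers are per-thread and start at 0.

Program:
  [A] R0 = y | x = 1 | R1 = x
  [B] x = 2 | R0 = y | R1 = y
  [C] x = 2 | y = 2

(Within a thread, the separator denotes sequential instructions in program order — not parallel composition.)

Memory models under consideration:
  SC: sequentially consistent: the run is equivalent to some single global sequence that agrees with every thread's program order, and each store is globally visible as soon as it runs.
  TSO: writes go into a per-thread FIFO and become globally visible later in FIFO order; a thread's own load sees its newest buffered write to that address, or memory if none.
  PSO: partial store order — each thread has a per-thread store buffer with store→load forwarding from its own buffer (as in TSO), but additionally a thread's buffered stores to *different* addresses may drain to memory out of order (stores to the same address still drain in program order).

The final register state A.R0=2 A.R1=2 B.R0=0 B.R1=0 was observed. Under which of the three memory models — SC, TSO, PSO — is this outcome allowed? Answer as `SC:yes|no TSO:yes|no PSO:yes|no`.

SC:no TSO:yes PSO:yes

outcome vector order: (A.R0,A.R1,B.R0,B.R1)
SC: 10 outcomes — {(0,1,0,0) (0,1,0,2) (0,1,2,2) (0,2,0,0) (0,2,0,2) (0,2,2,2) (2,1,0,0) (2,1,0,2) (2,1,2,2) (2,2,2,2)}
TSO: 12 outcomes — {(0,1,0,0) (0,1,0,2) (0,1,2,2) (0,2,0,0) (0,2,0,2) (0,2,2,2) (2,1,0,0) (2,1,0,2) (2,1,2,2) (2,2,0,0) (2,2,0,2) (2,2,2,2)}
PSO: 12 outcomes — {(0,1,0,0) (0,1,0,2) (0,1,2,2) (0,2,0,0) (0,2,0,2) (0,2,2,2) (2,1,0,0) (2,1,0,2) (2,1,2,2) (2,2,0,0) (2,2,0,2) (2,2,2,2)}
target (2,2,0,0) ∈ {TSO,PSO}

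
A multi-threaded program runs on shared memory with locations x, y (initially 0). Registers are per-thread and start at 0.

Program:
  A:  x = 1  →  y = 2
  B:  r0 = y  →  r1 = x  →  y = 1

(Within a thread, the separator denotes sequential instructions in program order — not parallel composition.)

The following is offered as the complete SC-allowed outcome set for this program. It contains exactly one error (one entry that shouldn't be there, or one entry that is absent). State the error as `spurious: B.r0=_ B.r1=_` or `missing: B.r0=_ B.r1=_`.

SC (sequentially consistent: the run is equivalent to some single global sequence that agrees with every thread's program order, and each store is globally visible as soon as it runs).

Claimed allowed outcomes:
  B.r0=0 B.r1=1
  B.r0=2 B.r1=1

missing: B.r0=0 B.r1=0

outcome vector order: (B.r0,B.r1)
[SC] allowed = {<0 0> <0 1> <2 1>}
SC∖claimed = {<0 0>}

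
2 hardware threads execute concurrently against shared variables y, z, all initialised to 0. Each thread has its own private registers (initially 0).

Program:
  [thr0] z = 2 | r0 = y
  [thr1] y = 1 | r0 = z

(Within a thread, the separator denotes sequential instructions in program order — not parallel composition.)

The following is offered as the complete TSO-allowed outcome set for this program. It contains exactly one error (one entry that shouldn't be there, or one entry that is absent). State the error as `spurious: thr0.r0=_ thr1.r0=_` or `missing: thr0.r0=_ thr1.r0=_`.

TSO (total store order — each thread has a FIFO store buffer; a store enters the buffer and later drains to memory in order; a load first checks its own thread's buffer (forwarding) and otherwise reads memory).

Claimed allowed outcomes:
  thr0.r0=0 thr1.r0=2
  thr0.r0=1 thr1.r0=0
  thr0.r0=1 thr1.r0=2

missing: thr0.r0=0 thr1.r0=0

outcome vector order: (thr0.r0,thr1.r0)
TSO: 4 outcomes — {<0 0>; <0 2>; <1 0>; <1 2>}
TSO∖claimed = {<0 0>}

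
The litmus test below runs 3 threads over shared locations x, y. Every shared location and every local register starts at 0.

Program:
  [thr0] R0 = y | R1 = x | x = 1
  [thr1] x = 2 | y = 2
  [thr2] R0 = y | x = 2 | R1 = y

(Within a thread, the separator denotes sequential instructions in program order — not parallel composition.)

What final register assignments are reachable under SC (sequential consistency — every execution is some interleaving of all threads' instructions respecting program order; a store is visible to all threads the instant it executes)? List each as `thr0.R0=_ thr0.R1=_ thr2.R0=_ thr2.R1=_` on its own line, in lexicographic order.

thr0.R0=0 thr0.R1=0 thr2.R0=0 thr2.R1=0
thr0.R0=0 thr0.R1=0 thr2.R0=0 thr2.R1=2
thr0.R0=0 thr0.R1=0 thr2.R0=2 thr2.R1=2
thr0.R0=0 thr0.R1=2 thr2.R0=0 thr2.R1=0
thr0.R0=0 thr0.R1=2 thr2.R0=0 thr2.R1=2
thr0.R0=0 thr0.R1=2 thr2.R0=2 thr2.R1=2
thr0.R0=2 thr0.R1=2 thr2.R0=0 thr2.R1=0
thr0.R0=2 thr0.R1=2 thr2.R0=0 thr2.R1=2
thr0.R0=2 thr0.R1=2 thr2.R0=2 thr2.R1=2

outcome vector order: (thr0.R0,thr0.R1,thr2.R0,thr2.R1)
|SC outcomes| = 9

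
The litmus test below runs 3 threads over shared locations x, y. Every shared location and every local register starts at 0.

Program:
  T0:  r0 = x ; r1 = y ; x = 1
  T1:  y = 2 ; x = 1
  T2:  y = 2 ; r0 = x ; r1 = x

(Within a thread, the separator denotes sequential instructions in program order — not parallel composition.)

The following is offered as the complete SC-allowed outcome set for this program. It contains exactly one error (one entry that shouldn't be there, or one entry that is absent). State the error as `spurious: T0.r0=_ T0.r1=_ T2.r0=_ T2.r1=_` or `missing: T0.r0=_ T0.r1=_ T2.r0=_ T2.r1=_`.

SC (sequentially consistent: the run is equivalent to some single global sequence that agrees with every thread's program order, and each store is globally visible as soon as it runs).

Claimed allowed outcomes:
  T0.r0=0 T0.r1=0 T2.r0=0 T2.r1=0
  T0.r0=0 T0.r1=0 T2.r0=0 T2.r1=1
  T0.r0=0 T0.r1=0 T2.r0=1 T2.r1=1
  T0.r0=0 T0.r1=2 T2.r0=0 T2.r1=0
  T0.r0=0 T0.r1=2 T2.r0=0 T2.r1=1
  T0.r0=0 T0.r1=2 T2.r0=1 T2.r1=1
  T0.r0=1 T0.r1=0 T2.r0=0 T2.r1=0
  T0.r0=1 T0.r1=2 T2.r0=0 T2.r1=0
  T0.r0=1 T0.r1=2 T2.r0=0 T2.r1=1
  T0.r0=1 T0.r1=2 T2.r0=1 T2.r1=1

spurious: T0.r0=1 T0.r1=0 T2.r0=0 T2.r1=0

outcome vector order: (T0.r0,T0.r1,T2.r0,T2.r1)
[SC] allowed = {0/0/0/0, 0/0/0/1, 0/0/1/1, 0/2/0/0, 0/2/0/1, 0/2/1/1, 1/2/0/0, 1/2/0/1, 1/2/1/1}
claimed∖SC = {1/0/0/0}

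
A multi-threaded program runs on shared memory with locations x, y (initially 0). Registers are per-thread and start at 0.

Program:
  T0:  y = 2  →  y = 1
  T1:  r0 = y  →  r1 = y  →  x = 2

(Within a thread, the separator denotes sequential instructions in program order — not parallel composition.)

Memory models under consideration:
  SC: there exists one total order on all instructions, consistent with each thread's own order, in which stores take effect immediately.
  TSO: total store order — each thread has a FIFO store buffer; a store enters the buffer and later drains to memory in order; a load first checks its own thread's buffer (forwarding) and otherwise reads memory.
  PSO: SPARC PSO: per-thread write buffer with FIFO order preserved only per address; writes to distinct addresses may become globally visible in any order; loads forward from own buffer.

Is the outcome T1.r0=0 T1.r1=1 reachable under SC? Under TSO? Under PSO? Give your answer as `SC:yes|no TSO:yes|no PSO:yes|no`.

SC:yes TSO:yes PSO:yes

outcome vector order: (T1.r0,T1.r1)
SC (6): (0,0), (0,1), (0,2), (1,1), (2,1), (2,2)
TSO (6): (0,0), (0,1), (0,2), (1,1), (2,1), (2,2)
PSO (6): (0,0), (0,1), (0,2), (1,1), (2,1), (2,2)
target (0,1) ∈ {SC,TSO,PSO}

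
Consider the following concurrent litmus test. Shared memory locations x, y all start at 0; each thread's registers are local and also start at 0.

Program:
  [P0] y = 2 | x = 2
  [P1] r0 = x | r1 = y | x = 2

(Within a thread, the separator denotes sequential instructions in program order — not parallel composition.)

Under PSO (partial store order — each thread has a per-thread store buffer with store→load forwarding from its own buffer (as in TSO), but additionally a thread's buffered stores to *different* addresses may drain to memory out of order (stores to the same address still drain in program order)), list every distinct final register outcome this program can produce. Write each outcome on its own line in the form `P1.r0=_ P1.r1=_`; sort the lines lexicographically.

outcome vector order: (P1.r0,P1.r1)
|PSO outcomes| = 4

P1.r0=0 P1.r1=0
P1.r0=0 P1.r1=2
P1.r0=2 P1.r1=0
P1.r0=2 P1.r1=2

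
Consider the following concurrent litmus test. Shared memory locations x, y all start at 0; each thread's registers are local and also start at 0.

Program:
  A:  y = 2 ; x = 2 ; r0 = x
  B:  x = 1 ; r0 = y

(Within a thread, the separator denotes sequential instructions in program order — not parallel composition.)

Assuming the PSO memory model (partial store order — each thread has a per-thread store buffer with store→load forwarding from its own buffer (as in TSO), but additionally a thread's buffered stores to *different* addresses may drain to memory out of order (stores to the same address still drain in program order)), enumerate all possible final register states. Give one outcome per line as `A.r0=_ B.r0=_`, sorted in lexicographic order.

A.r0=1 B.r0=0
A.r0=1 B.r0=2
A.r0=2 B.r0=0
A.r0=2 B.r0=2

outcome vector order: (A.r0,B.r0)
|PSO outcomes| = 4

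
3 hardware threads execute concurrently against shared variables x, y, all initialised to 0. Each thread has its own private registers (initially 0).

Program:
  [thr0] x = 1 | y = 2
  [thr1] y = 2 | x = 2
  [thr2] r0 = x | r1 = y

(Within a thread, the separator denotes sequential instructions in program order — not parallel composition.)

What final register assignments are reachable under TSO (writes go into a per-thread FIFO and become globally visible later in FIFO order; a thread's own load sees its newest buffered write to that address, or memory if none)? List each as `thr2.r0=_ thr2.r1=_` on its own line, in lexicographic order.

thr2.r0=0 thr2.r1=0
thr2.r0=0 thr2.r1=2
thr2.r0=1 thr2.r1=0
thr2.r0=1 thr2.r1=2
thr2.r0=2 thr2.r1=2

outcome vector order: (thr2.r0,thr2.r1)
|TSO outcomes| = 5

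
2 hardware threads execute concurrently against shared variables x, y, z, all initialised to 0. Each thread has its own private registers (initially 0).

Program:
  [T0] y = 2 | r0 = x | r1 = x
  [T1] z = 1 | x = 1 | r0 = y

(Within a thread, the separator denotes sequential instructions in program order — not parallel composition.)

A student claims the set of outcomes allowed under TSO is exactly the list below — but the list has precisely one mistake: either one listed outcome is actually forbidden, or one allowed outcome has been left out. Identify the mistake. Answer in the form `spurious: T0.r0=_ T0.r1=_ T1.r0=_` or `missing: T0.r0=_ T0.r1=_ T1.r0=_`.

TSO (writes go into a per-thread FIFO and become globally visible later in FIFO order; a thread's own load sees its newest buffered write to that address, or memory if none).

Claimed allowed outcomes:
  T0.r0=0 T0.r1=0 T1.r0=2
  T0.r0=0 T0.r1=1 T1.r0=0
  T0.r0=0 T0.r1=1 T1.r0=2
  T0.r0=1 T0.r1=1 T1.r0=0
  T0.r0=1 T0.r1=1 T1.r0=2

missing: T0.r0=0 T0.r1=0 T1.r0=0

outcome vector order: (T0.r0,T0.r1,T1.r0)
under TSO → 000 002 010 012 110 112
TSO∖claimed = {000}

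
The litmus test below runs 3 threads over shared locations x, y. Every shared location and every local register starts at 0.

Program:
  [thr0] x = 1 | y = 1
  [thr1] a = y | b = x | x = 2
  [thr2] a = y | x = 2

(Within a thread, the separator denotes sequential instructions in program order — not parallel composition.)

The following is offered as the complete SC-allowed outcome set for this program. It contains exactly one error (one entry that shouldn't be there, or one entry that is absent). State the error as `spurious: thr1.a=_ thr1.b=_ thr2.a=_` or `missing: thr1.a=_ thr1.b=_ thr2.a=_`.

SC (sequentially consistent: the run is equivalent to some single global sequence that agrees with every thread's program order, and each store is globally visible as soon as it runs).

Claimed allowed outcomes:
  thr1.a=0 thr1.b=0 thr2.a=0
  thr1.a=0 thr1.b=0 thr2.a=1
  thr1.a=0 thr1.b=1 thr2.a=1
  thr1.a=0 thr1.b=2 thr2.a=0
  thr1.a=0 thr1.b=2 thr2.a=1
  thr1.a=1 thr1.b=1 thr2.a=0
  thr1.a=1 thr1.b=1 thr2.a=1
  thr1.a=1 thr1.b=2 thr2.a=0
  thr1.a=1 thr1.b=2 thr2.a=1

missing: thr1.a=0 thr1.b=1 thr2.a=0

outcome vector order: (thr1.a,thr1.b,thr2.a)
under SC → 000, 001, 010, 011, 020, 021, 110, 111, 120, 121
SC∖claimed = {010}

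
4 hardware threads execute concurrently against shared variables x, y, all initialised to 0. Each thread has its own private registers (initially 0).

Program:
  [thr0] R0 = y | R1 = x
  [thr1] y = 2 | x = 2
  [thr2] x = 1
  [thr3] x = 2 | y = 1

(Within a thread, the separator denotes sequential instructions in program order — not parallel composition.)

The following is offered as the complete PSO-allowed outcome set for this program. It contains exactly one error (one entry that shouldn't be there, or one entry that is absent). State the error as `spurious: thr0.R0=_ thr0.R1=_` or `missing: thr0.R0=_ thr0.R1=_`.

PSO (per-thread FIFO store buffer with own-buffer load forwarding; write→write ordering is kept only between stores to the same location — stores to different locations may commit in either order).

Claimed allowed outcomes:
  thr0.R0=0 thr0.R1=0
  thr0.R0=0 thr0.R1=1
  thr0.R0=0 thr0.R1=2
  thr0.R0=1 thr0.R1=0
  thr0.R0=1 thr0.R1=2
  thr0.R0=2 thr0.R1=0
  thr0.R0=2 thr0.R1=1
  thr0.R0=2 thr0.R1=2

missing: thr0.R0=1 thr0.R1=1

outcome vector order: (thr0.R0,thr0.R1)
[PSO] allowed = {(0,0); (0,1); (0,2); (1,0); (1,1); (1,2); (2,0); (2,1); (2,2)}
PSO∖claimed = {(1,1)}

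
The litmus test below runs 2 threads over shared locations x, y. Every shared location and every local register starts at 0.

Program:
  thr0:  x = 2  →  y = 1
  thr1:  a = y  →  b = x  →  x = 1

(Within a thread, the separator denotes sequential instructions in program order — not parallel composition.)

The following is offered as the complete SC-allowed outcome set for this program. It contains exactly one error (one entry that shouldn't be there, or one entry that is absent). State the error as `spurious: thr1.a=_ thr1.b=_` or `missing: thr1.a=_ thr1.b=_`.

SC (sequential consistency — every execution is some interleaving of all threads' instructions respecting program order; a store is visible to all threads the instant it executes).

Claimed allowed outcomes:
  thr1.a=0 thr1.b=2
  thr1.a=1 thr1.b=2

missing: thr1.a=0 thr1.b=0

outcome vector order: (thr1.a,thr1.b)
under SC → 00; 02; 12
SC∖claimed = {00}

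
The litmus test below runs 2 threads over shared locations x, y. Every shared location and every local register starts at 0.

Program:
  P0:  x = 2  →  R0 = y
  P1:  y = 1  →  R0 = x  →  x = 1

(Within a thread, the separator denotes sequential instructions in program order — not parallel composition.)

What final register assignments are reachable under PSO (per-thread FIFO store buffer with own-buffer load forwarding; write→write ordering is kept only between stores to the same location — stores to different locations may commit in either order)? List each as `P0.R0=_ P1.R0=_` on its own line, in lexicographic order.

P0.R0=0 P1.R0=0
P0.R0=0 P1.R0=2
P0.R0=1 P1.R0=0
P0.R0=1 P1.R0=2

outcome vector order: (P0.R0,P1.R0)
|PSO outcomes| = 4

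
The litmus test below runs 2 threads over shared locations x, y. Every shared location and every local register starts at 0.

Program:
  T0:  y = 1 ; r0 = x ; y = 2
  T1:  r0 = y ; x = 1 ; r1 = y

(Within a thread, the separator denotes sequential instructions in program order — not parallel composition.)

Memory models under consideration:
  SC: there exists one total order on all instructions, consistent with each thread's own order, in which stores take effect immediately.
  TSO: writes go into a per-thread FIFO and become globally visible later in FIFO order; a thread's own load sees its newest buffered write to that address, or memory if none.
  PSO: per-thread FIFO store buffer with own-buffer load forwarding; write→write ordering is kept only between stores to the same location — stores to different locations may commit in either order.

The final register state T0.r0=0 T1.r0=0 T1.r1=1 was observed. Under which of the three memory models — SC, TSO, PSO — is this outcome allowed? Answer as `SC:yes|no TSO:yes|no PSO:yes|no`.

outcome vector order: (T0.r0,T1.r0,T1.r1)
SC: 10 outcomes — {0/0/1; 0/0/2; 0/1/1; 0/1/2; 0/2/2; 1/0/0; 1/0/1; 1/0/2; 1/1/1; 1/1/2}
TSO: 11 outcomes — {0/0/0; 0/0/1; 0/0/2; 0/1/1; 0/1/2; 0/2/2; 1/0/0; 1/0/1; 1/0/2; 1/1/1; 1/1/2}
PSO: 11 outcomes — {0/0/0; 0/0/1; 0/0/2; 0/1/1; 0/1/2; 0/2/2; 1/0/0; 1/0/1; 1/0/2; 1/1/1; 1/1/2}
target 0/0/1 ∈ {SC,TSO,PSO}

SC:yes TSO:yes PSO:yes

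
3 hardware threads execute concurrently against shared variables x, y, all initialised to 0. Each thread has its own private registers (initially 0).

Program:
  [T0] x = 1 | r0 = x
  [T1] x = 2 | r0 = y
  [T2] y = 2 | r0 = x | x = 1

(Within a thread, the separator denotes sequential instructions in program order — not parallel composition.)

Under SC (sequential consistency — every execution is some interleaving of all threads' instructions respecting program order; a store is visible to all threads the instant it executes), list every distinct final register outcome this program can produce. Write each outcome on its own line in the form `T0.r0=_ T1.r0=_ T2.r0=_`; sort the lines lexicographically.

T0.r0=1 T1.r0=0 T2.r0=1
T0.r0=1 T1.r0=0 T2.r0=2
T0.r0=1 T1.r0=2 T2.r0=0
T0.r0=1 T1.r0=2 T2.r0=1
T0.r0=1 T1.r0=2 T2.r0=2
T0.r0=2 T1.r0=0 T2.r0=2
T0.r0=2 T1.r0=2 T2.r0=0
T0.r0=2 T1.r0=2 T2.r0=1
T0.r0=2 T1.r0=2 T2.r0=2

outcome vector order: (T0.r0,T1.r0,T2.r0)
|SC outcomes| = 9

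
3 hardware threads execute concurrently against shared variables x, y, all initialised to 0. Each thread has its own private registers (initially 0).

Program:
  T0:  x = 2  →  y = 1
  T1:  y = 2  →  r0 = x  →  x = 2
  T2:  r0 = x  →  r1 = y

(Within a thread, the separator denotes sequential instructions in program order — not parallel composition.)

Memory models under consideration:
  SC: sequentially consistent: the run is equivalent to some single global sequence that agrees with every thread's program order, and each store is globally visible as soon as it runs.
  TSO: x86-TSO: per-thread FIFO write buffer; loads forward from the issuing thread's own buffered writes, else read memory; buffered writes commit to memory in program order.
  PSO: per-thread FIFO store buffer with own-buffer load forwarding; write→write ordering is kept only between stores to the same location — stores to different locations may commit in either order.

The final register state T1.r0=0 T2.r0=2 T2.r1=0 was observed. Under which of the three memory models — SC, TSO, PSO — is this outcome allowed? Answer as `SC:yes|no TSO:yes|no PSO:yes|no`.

outcome vector order: (T1.r0,T2.r0,T2.r1)
under SC → 0/0/0; 0/0/1; 0/0/2; 0/2/1; 0/2/2; 2/0/0; 2/0/1; 2/0/2; 2/2/0; 2/2/1; 2/2/2
under TSO → 0/0/0; 0/0/1; 0/0/2; 0/2/0; 0/2/1; 0/2/2; 2/0/0; 2/0/1; 2/0/2; 2/2/0; 2/2/1; 2/2/2
under PSO → 0/0/0; 0/0/1; 0/0/2; 0/2/0; 0/2/1; 0/2/2; 2/0/0; 2/0/1; 2/0/2; 2/2/0; 2/2/1; 2/2/2
target 0/2/0 ∈ {TSO,PSO}

SC:no TSO:yes PSO:yes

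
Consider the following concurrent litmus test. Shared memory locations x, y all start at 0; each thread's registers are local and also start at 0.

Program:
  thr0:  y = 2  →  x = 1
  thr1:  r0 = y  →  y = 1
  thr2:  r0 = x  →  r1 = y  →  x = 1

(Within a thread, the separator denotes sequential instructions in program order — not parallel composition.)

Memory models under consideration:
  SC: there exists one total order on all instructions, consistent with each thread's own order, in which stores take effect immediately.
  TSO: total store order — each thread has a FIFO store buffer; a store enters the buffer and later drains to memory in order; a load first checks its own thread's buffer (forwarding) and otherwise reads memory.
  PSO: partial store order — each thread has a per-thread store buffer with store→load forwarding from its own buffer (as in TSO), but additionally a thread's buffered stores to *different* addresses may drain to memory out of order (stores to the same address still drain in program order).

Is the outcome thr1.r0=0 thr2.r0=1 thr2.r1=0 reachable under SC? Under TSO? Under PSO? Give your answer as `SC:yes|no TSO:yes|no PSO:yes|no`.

outcome vector order: (thr1.r0,thr2.r0,thr2.r1)
[SC] allowed = {(0,0,0); (0,0,1); (0,0,2); (0,1,1); (0,1,2); (2,0,0); (2,0,1); (2,0,2); (2,1,1); (2,1,2)}
[TSO] allowed = {(0,0,0); (0,0,1); (0,0,2); (0,1,1); (0,1,2); (2,0,0); (2,0,1); (2,0,2); (2,1,1); (2,1,2)}
[PSO] allowed = {(0,0,0); (0,0,1); (0,0,2); (0,1,0); (0,1,1); (0,1,2); (2,0,0); (2,0,1); (2,0,2); (2,1,0); (2,1,1); (2,1,2)}
target (0,1,0) ∈ {PSO}

SC:no TSO:no PSO:yes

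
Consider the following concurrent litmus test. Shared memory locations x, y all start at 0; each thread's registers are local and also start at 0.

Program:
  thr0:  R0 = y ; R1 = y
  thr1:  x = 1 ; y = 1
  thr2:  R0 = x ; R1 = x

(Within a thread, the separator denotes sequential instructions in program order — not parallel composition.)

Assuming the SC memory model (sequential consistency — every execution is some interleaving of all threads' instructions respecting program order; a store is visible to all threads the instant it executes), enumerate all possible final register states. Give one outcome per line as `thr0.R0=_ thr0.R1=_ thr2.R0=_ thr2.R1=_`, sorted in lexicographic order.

thr0.R0=0 thr0.R1=0 thr2.R0=0 thr2.R1=0
thr0.R0=0 thr0.R1=0 thr2.R0=0 thr2.R1=1
thr0.R0=0 thr0.R1=0 thr2.R0=1 thr2.R1=1
thr0.R0=0 thr0.R1=1 thr2.R0=0 thr2.R1=0
thr0.R0=0 thr0.R1=1 thr2.R0=0 thr2.R1=1
thr0.R0=0 thr0.R1=1 thr2.R0=1 thr2.R1=1
thr0.R0=1 thr0.R1=1 thr2.R0=0 thr2.R1=0
thr0.R0=1 thr0.R1=1 thr2.R0=0 thr2.R1=1
thr0.R0=1 thr0.R1=1 thr2.R0=1 thr2.R1=1

outcome vector order: (thr0.R0,thr0.R1,thr2.R0,thr2.R1)
|SC outcomes| = 9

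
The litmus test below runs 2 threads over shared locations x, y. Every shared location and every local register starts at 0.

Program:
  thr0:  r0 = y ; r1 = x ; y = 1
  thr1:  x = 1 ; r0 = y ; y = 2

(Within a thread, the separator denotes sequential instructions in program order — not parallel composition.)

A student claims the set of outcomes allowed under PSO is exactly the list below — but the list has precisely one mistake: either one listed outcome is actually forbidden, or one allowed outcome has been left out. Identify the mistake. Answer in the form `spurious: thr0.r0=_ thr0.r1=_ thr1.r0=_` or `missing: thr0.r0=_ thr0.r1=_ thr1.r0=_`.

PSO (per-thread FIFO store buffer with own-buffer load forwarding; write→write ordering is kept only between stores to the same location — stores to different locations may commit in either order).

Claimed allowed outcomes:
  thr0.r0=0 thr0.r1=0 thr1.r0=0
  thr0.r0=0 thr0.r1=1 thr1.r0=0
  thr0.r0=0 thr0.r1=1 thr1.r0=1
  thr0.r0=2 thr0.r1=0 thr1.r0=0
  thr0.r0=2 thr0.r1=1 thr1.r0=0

outcome vector order: (thr0.r0,thr0.r1,thr1.r0)
under PSO → 0/0/0 0/0/1 0/1/0 0/1/1 2/0/0 2/1/0
PSO∖claimed = {0/0/1}

missing: thr0.r0=0 thr0.r1=0 thr1.r0=1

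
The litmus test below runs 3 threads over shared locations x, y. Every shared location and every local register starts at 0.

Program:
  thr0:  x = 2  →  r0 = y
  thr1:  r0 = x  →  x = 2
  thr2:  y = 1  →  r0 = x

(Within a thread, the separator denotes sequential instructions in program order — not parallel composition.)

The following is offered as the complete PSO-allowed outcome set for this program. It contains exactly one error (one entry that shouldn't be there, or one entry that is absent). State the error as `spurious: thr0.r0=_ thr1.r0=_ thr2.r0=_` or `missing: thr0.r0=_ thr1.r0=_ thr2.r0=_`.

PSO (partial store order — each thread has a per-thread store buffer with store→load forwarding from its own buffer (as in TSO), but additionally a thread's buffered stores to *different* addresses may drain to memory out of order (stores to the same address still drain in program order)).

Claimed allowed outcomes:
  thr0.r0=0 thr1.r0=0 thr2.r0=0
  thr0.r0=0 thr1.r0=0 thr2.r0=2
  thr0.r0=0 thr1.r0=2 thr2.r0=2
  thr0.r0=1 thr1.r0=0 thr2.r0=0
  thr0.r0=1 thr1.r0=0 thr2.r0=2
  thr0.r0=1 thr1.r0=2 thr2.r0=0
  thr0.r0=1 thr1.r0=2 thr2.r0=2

outcome vector order: (thr0.r0,thr1.r0,thr2.r0)
PSO: 8 outcomes — {(0,0,0) (0,0,2) (0,2,0) (0,2,2) (1,0,0) (1,0,2) (1,2,0) (1,2,2)}
PSO∖claimed = {(0,2,0)}

missing: thr0.r0=0 thr1.r0=2 thr2.r0=0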